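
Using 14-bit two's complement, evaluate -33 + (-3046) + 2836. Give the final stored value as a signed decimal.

-33 + (-3046) = -3079 (11001111111001)
-3079 + 2836 = -243 (11111100001101)

-243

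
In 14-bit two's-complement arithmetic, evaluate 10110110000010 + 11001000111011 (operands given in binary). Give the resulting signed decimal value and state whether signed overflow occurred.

10110110000010 = -4734 (signed)
11001000111011 = -3525 (signed)
  10110110000010
+ 11001000111011
= 01111110111101  (discard carry-out 1)
Result 01111110111101: MSB = 0 → value 8125.
Both addends are negative but the stored result is non-negative: signed overflow. The true value -4734 + (-3525) = -8259 lies outside [-8192, 8191].

8125; overflow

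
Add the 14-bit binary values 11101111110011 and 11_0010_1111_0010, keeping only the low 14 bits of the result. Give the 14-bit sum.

  11101111110011
+ 11001011110010
= 10111011100101  (discard carry-out 1)

10111011100101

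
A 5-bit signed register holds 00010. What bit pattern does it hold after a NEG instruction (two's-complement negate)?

11110

Invert: 11101. Add 1: 11110.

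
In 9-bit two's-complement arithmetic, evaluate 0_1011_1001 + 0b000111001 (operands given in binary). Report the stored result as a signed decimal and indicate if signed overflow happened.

242; no overflow

0_1011_1001 → 010111001 = 185 (signed)
0b000111001 → 000111001 = 57 (signed)
  010111001
+ 000111001
= 011110010
Result 011110010: MSB = 0 → value 242.
Both addends are non-negative and so is the stored result: no signed overflow.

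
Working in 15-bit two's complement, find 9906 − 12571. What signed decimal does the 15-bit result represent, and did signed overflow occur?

-2665; no overflow

9906 → 010011010110010
12571 → 011000100011011
Subtract via negate-and-add: invert 011000100011011 + 1 = 100111011100101 (i.e. -12571).
  010011010110010
+ 100111011100101
= 111010110010111
Result 111010110010111: MSB = 1 → 30103 − 32768 = -2665.
Addends (after negating the subtrahend) have opposite signs, so signed overflow cannot occur.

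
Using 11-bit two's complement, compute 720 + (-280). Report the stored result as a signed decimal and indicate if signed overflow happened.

720 → 01011010000
-280 → 11011101000
  01011010000
+ 11011101000
= 00110111000  (discard carry-out 1)
Result 00110111000: MSB = 0 → value 440.
Addends have opposite signs, so signed overflow cannot occur.

440; no overflow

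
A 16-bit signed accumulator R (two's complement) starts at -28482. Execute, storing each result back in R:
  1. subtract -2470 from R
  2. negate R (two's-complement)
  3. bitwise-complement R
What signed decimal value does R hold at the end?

Start: R = -28482 = 1001000010111110.
R = -28482 − (-2470) = -26012 = 1001101001100100
R = −(-26012) = 26012 = 0110010110011100
R = NOT 0110010110011100 = 1001101001100011 = -26013

-26013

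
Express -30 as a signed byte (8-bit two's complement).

11100010

|-30| = 30 = 00011110 in 8 bits.
Invert the bits: 11100001. Add 1: 11100010.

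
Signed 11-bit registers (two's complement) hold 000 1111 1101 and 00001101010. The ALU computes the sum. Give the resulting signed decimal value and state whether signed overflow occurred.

359; no overflow

000 1111 1101 → 00011111101 = 253 (signed)
00001101010 = 106 (signed)
  00011111101
+ 00001101010
= 00101100111
Result 00101100111: MSB = 0 → value 359.
Both addends are non-negative and so is the stored result: no signed overflow.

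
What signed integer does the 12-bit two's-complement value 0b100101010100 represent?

MSB is 1, so the value is negative.
Invert: 011010101011. Add 1: 011010101100 = 1708. So the value is −1708.

-1708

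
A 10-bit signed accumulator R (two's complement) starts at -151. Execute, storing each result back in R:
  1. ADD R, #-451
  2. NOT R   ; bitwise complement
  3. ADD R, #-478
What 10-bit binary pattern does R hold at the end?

0001111011

Start: R = -151 = 1101101001.
R = -151 + (-451) = -602; wraps to 422 = 0110100110
R = NOT 0110100110 = 1001011001 = -423
R = -423 + (-478) = -901; wraps to 123 = 0001111011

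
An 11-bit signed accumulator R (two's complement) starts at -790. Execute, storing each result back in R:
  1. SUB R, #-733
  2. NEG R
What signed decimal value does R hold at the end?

57

Start: R = -790 = 10011101010.
R = -790 − (-733) = -57 = 11111000111
R = −(-57) = 57 = 00000111001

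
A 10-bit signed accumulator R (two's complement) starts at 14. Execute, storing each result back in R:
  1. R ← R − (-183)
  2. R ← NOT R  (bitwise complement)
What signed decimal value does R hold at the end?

Start: R = 14 = 0000001110.
R = 14 − (-183) = 197 = 0011000101
R = NOT 0011000101 = 1100111010 = -198

-198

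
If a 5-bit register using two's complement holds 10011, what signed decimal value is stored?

MSB is 1, so the value is negative.
Invert: 01100. Add 1: 01101 = 13. So the value is −13.

-13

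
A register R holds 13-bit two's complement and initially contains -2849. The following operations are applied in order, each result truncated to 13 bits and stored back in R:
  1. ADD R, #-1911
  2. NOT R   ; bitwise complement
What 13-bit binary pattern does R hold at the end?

Start: R = -2849 = 1010011011111.
R = -2849 + (-1911) = -4760; wraps to 3432 = 0110101101000
R = NOT 0110101101000 = 1001010010111 = -3433

1001010010111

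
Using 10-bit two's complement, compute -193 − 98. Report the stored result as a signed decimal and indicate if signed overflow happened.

-193 → 1100111111
98 → 0001100010
Subtract via negate-and-add: invert 0001100010 + 1 = 1110011110 (i.e. -98).
  1100111111
+ 1110011110
= 1011011101  (discard carry-out 1)
Result 1011011101: MSB = 1 → 733 − 1024 = -291.
Both addends (after negating the subtrahend) are negative and so is the stored result: no signed overflow.

-291; no overflow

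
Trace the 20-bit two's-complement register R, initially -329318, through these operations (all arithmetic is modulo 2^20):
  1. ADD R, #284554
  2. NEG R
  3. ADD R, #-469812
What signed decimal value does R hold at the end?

Start: R = -329318 = 10101111100110011010.
R = -329318 + 284554 = -44764 = 11110101000100100100
R = −(-44764) = 44764 = 00001010111011011100
R = 44764 + (-469812) = -425048 = 10011000001110101000

-425048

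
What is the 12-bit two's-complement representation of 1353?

1353 is non-negative, so write it directly in 12 bits: 010101001001.

010101001001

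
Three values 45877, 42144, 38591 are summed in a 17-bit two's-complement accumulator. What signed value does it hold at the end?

-4460

45877 + 42144 = 88021 → wraps to -43051 (10101011111010101)
-43051 + 38591 = -4460 (11110111010010100)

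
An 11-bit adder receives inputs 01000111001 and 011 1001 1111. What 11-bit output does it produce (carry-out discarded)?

  01000111001
+ 01110011111
= 10111011000

10111011000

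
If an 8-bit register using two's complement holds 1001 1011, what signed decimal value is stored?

MSB is 1, so the value is negative.
Invert: 01100100. Add 1: 01100101 = 101. So the value is −101.

-101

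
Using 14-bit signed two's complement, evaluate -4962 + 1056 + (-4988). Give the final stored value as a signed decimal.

7490

-4962 + 1056 = -3906 (11000010111110)
-3906 + (-4988) = -8894 → wraps to 7490 (01110101000010)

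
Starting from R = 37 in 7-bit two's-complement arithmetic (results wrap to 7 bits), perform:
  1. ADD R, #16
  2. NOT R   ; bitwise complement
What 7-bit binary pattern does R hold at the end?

Start: R = 37 = 0100101.
R = 37 + 16 = 53 = 0110101
R = NOT 0110101 = 1001010 = -54

1001010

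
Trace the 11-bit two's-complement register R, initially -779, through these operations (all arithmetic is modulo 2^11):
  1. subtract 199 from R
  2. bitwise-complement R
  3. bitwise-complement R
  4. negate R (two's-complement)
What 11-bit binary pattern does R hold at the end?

01111010010

Start: R = -779 = 10011110101.
R = -779 − 199 = -978 = 10000101110
R = NOT 10000101110 = 01111010001 = 977
R = NOT 01111010001 = 10000101110 = -978
R = −(-978) = 978 = 01111010010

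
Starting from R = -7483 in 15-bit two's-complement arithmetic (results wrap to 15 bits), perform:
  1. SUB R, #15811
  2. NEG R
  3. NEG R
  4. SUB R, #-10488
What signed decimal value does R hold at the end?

-12806

Start: R = -7483 = 110001011000101.
R = -7483 − 15811 = -23294; wraps to 9474 = 010010100000010
R = −(9474) = -9474 = 101101011111110
R = −(-9474) = 9474 = 010010100000010
R = 9474 − (-10488) = 19962; wraps to -12806 = 100110111111010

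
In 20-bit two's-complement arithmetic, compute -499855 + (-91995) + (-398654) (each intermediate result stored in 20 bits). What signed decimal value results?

58072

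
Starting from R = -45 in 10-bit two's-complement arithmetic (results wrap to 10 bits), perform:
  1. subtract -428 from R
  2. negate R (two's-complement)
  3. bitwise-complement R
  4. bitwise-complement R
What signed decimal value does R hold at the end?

Start: R = -45 = 1111010011.
R = -45 − (-428) = 383 = 0101111111
R = −(383) = -383 = 1010000001
R = NOT 1010000001 = 0101111110 = 382
R = NOT 0101111110 = 1010000001 = -383

-383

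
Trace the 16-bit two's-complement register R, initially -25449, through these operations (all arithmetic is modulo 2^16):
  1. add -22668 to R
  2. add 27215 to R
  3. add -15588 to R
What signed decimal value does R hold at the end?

29046

Start: R = -25449 = 1001110010010111.
R = -25449 + (-22668) = -48117; wraps to 17419 = 0100010000001011
R = 17419 + 27215 = 44634; wraps to -20902 = 1010111001011010
R = -20902 + (-15588) = -36490; wraps to 29046 = 0111000101110110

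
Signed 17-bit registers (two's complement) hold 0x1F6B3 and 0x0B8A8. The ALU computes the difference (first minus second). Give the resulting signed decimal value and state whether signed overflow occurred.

-49653; no overflow

0x1F6B3 = 11111011010110011 = -2381 (signed)
0x0B8A8 = 01011100010101000 = 47272 (signed)
Subtract via negate-and-add: invert 01011100010101000 + 1 = 10100011101011000 (i.e. -47272).
  11111011010110011
+ 10100011101011000
= 10011111000001011  (discard carry-out 1)
Result 10011111000001011: MSB = 1 → 81419 − 131072 = -49653.
Both addends (after negating the subtrahend) are negative and so is the stored result: no signed overflow.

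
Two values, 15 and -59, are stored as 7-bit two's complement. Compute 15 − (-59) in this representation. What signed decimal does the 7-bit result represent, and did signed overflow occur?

-54; overflow

15 → 0001111
-59 → 1000101
Subtract via negate-and-add: invert 1000101 + 1 = 0111011 (i.e. 59).
  0001111
+ 0111011
= 1001010
Result 1001010: MSB = 1 → 74 − 128 = -54.
Both addends (after negating the subtrahend) are non-negative but the stored result is negative: signed overflow. The true value 15 − (-59) = 74 lies outside [-64, 63].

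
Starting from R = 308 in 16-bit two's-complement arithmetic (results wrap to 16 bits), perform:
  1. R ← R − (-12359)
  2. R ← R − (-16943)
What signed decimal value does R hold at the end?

29610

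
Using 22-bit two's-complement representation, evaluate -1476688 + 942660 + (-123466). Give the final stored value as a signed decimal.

-657494

-1476688 + 942660 = -534028 (1101111101100111110100)
-534028 + (-123466) = -657494 (1101011111011110101010)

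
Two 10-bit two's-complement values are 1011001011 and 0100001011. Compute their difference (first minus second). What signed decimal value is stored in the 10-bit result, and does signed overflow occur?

448; overflow

1011001011 = -309 (signed)
0100001011 = 267 (signed)
Subtract via negate-and-add: invert 0100001011 + 1 = 1011110101 (i.e. -267).
  1011001011
+ 1011110101
= 0111000000  (discard carry-out 1)
Result 0111000000: MSB = 0 → value 448.
Both addends (after negating the subtrahend) are negative but the stored result is non-negative: signed overflow. The true value -309 − 267 = -576 lies outside [-512, 511].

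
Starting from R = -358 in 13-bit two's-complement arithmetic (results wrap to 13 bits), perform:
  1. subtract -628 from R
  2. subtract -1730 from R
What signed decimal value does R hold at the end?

2000

Start: R = -358 = 1111010011010.
R = -358 − (-628) = 270 = 0000100001110
R = 270 − (-1730) = 2000 = 0011111010000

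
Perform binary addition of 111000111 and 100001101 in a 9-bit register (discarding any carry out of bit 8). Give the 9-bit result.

  111000111
+ 100001101
= 011010100  (discard carry-out 1)

011010100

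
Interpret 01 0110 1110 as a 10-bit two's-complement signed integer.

MSB is 0, so the value is non-negative: 0101101110 = 366.

366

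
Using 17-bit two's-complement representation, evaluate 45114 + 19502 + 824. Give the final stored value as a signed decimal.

65440

45114 + 19502 = 64616 (01111110001101000)
64616 + 824 = 65440 (01111111110100000)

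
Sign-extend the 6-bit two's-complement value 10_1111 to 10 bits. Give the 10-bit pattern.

1111101111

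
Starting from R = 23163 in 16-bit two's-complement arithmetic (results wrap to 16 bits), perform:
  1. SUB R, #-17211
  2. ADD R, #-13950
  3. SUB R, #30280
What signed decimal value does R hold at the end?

Start: R = 23163 = 0101101001111011.
R = 23163 − (-17211) = 40374; wraps to -25162 = 1001110110110110
R = -25162 + (-13950) = -39112; wraps to 26424 = 0110011100111000
R = 26424 − 30280 = -3856 = 1111000011110000

-3856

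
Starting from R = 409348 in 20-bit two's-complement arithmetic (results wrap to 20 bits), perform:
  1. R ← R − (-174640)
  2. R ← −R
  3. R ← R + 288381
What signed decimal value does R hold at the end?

-295607

Start: R = 409348 = 01100011111100000100.
R = 409348 − (-174640) = 583988; wraps to -464588 = 10001110100100110100
R = −(-464588) = 464588 = 01110001011011001100
R = 464588 + 288381 = 752969; wraps to -295607 = 10110111110101001001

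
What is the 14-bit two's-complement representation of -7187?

10001111101101

|-7187| = 7187 = 01110000010011 in 14 bits.
Invert the bits: 10001111101100. Add 1: 10001111101101.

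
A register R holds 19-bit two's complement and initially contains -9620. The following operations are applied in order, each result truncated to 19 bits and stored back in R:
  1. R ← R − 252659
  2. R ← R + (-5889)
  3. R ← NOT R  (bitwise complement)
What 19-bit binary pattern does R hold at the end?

Start: R = -9620 = 1111101101001101100.
R = -9620 − 252659 = -262279; wraps to 262009 = 0111111111101111001
R = 262009 + (-5889) = 256120 = 0111110100001111000
R = NOT 0111110100001111000 = 1000001011110000111 = -256121

1000001011110000111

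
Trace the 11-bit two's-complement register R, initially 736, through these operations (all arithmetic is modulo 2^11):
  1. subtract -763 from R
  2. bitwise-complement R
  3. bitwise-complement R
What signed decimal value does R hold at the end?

-549

Start: R = 736 = 01011100000.
R = 736 − (-763) = 1499; wraps to -549 = 10111011011
R = NOT 10111011011 = 01000100100 = 548
R = NOT 01000100100 = 10111011011 = -549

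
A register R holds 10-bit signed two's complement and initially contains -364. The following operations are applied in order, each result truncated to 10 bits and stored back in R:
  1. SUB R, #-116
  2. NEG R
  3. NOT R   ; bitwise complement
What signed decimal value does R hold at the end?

-249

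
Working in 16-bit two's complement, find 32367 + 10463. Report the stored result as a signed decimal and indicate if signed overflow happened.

32367 → 0111111001101111
10463 → 0010100011011111
  0111111001101111
+ 0010100011011111
= 1010011101001110
Result 1010011101001110: MSB = 1 → 42830 − 65536 = -22706.
Both addends are non-negative but the stored result is negative: signed overflow. The true value 32367 + 10463 = 42830 lies outside [-32768, 32767].

-22706; overflow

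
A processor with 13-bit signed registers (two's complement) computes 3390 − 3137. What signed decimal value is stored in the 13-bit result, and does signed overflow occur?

253; no overflow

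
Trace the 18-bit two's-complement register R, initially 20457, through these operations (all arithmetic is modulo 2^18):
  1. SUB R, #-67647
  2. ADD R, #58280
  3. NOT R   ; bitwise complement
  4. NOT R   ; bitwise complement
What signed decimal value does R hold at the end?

-115760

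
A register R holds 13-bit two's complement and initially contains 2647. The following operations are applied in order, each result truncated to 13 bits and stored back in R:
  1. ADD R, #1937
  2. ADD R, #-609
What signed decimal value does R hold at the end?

Start: R = 2647 = 0101001010111.
R = 2647 + 1937 = 4584; wraps to -3608 = 1000111101000
R = -3608 + (-609) = -4217; wraps to 3975 = 0111110000111

3975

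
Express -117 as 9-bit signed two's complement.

110001011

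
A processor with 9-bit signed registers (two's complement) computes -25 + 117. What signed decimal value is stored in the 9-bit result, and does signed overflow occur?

92; no overflow

-25 → 111100111
117 → 001110101
  111100111
+ 001110101
= 001011100  (discard carry-out 1)
Result 001011100: MSB = 0 → value 92.
Addends have opposite signs, so signed overflow cannot occur.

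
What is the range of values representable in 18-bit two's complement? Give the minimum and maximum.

Minimum: −2^17 = -131072.
Maximum: 2^17 − 1 = 131071.

min = -131072, max = 131071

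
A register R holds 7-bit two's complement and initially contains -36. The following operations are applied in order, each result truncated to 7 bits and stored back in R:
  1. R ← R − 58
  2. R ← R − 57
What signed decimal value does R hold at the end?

-23

Start: R = -36 = 1011100.
R = -36 − 58 = -94; wraps to 34 = 0100010
R = 34 − 57 = -23 = 1101001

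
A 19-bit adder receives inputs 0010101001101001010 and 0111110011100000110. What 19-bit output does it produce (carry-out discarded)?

1010011101001010000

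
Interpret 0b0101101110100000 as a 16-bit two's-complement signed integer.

23456

MSB is 0, so the value is non-negative: 0101101110100000 = 23456.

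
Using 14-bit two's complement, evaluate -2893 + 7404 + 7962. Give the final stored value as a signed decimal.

-3911

-2893 + 7404 = 4511 (01000110011111)
4511 + 7962 = 12473 → wraps to -3911 (11000010111001)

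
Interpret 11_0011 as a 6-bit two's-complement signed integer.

MSB is 1, so the value is negative.
Invert: 001100. Add 1: 001101 = 13. So the value is −13.

-13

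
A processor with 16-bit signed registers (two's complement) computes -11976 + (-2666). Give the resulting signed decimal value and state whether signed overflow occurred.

-14642; no overflow

-11976 → 1101000100111000
-2666 → 1111010110010110
  1101000100111000
+ 1111010110010110
= 1100011011001110  (discard carry-out 1)
Result 1100011011001110: MSB = 1 → 50894 − 65536 = -14642.
Both addends are negative and so is the stored result: no signed overflow.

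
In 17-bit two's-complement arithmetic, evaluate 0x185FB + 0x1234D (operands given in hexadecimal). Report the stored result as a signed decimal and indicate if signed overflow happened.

0x185FB = 11000010111111011 = -31237 (signed)
0x1234D = 10010001101001101 = -56499 (signed)
  11000010111111011
+ 10010001101001101
= 01010100101001000  (discard carry-out 1)
Result 01010100101001000: MSB = 0 → value 43336.
Both addends are negative but the stored result is non-negative: signed overflow. The true value -31237 + (-56499) = -87736 lies outside [-65536, 65535].

43336; overflow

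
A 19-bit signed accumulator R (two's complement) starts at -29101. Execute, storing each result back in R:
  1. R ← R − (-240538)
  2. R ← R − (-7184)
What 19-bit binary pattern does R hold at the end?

Start: R = -29101 = 1111000111001010011.
R = -29101 − (-240538) = 211437 = 0110011100111101101
R = 211437 − (-7184) = 218621 = 0110101010111111101

0110101010111111101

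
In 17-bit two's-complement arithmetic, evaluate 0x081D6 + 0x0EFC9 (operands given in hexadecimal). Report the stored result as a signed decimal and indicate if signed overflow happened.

-36449; overflow

0x081D6 = 01000000111010110 = 33238 (signed)
0x0EFC9 = 01110111111001001 = 61385 (signed)
  01000000111010110
+ 01110111111001001
= 10111000110011111
Result 10111000110011111: MSB = 1 → 94623 − 131072 = -36449.
Both addends are non-negative but the stored result is negative: signed overflow. The true value 33238 + 61385 = 94623 lies outside [-65536, 65535].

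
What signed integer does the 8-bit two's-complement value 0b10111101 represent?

MSB is 1, so the value is negative.
Unsigned reading: 189. Subtract 2^8 = 256: 189 − 256 = -67.

-67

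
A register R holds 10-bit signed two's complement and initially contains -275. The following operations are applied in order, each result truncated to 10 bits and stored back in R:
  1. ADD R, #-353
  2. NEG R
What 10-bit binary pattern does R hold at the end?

Start: R = -275 = 1011101101.
R = -275 + (-353) = -628; wraps to 396 = 0110001100
R = −(396) = -396 = 1001110100

1001110100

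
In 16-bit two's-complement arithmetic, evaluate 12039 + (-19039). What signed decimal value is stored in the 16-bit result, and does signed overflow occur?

12039 → 0010111100000111
-19039 → 1011010110100001
  0010111100000111
+ 1011010110100001
= 1110010010101000
Result 1110010010101000: MSB = 1 → 58536 − 65536 = -7000.
Addends have opposite signs, so signed overflow cannot occur.

-7000; no overflow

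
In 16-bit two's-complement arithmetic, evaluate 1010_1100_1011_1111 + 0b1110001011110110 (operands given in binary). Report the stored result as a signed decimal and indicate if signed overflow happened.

1010_1100_1011_1111 → 1010110010111111 = -21313 (signed)
0b1110001011110110 → 1110001011110110 = -7434 (signed)
  1010110010111111
+ 1110001011110110
= 1000111110110101  (discard carry-out 1)
Result 1000111110110101: MSB = 1 → 36789 − 65536 = -28747.
Both addends are negative and so is the stored result: no signed overflow.

-28747; no overflow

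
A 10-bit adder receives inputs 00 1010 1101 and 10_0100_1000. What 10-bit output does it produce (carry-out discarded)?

  0010101101
+ 1001001000
= 1011110101

1011110101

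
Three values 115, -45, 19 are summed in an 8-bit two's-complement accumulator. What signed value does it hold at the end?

115 + (-45) = 70 (01000110)
70 + 19 = 89 (01011001)

89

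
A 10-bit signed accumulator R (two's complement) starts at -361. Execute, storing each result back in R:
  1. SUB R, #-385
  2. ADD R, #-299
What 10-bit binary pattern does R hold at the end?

1011101101

Start: R = -361 = 1010010111.
R = -361 − (-385) = 24 = 0000011000
R = 24 + (-299) = -275 = 1011101101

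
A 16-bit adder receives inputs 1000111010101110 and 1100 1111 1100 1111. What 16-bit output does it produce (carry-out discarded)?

0101111001111101

  1000111010101110
+ 1100111111001111
= 0101111001111101  (discard carry-out 1)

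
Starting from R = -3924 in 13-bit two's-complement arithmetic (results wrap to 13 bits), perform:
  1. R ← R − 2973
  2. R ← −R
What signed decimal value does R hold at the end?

Start: R = -3924 = 1000010101100.
R = -3924 − 2973 = -6897; wraps to 1295 = 0010100001111
R = −(1295) = -1295 = 1101011110001

-1295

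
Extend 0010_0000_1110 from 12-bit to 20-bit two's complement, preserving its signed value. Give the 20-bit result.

00000000001000001110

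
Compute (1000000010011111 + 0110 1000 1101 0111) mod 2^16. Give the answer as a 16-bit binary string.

1110100101110110

  1000000010011111
+ 0110100011010111
= 1110100101110110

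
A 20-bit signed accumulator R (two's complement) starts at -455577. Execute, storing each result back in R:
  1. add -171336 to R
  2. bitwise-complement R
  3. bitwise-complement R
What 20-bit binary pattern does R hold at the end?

Start: R = -455577 = 10010000110001100111.
R = -455577 + (-171336) = -626913; wraps to 421663 = 01100110111100011111
R = NOT 01100110111100011111 = 10011001000011100000 = -421664
R = NOT 10011001000011100000 = 01100110111100011111 = 421663

01100110111100011111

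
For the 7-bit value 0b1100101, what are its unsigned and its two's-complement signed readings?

unsigned = 101, signed = -27

Unsigned: 1100101 = 101.
Signed: MSB=1 → 101 − 128 = -27.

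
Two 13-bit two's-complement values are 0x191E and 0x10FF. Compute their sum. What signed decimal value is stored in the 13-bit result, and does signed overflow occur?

0x191E = 1100100011110 = -1762 (signed)
0x10FF = 1000011111111 = -3841 (signed)
  1100100011110
+ 1000011111111
= 0101000011101  (discard carry-out 1)
Result 0101000011101: MSB = 0 → value 2589.
Both addends are negative but the stored result is non-negative: signed overflow. The true value -1762 + (-3841) = -5603 lies outside [-4096, 4095].

2589; overflow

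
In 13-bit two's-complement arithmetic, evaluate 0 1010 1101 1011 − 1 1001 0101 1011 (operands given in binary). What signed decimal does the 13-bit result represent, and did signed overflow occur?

-3712; overflow

0 1010 1101 1011 → 0101011011011 = 2779 (signed)
1 1001 0101 1011 → 1100101011011 = -1701 (signed)
Subtract via negate-and-add: invert 1100101011011 + 1 = 0011010100101 (i.e. 1701).
  0101011011011
+ 0011010100101
= 1000110000000
Result 1000110000000: MSB = 1 → 4480 − 8192 = -3712.
Both addends (after negating the subtrahend) are non-negative but the stored result is negative: signed overflow. The true value 2779 − (-1701) = 4480 lies outside [-4096, 4095].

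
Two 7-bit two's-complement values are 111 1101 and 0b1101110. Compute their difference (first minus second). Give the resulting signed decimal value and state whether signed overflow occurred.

111 1101 → 1111101 = -3 (signed)
0b1101110 → 1101110 = -18 (signed)
Subtract via negate-and-add: invert 1101110 + 1 = 0010010 (i.e. 18).
  1111101
+ 0010010
= 0001111  (discard carry-out 1)
Result 0001111: MSB = 0 → value 15.
Addends (after negating the subtrahend) have opposite signs, so signed overflow cannot occur.

15; no overflow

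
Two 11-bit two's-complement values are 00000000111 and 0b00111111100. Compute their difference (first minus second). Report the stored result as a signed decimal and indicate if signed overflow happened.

00000000111 = 7 (signed)
0b00111111100 → 00111111100 = 508 (signed)
Subtract via negate-and-add: invert 00111111100 + 1 = 11000000100 (i.e. -508).
  00000000111
+ 11000000100
= 11000001011
Result 11000001011: MSB = 1 → 1547 − 2048 = -501.
Addends (after negating the subtrahend) have opposite signs, so signed overflow cannot occur.

-501; no overflow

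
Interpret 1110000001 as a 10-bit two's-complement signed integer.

-127

MSB is 1, so the value is negative.
Invert: 0001111110. Add 1: 0001111111 = 127. So the value is −127.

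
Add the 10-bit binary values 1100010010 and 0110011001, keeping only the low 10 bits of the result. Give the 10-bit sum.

  1100010010
+ 0110011001
= 0010101011  (discard carry-out 1)

0010101011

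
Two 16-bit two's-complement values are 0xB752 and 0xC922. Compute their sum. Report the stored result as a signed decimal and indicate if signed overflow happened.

0xB752 = 1011011101010010 = -18606 (signed)
0xC922 = 1100100100100010 = -14046 (signed)
  1011011101010010
+ 1100100100100010
= 1000000001110100  (discard carry-out 1)
Result 1000000001110100: MSB = 1 → 32884 − 65536 = -32652.
Both addends are negative and so is the stored result: no signed overflow.

-32652; no overflow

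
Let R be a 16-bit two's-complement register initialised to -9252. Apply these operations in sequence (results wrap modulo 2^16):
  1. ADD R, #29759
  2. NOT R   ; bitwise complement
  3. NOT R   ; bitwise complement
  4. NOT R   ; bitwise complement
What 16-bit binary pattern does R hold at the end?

Start: R = -9252 = 1101101111011100.
R = -9252 + 29759 = 20507 = 0101000000011011
R = NOT 0101000000011011 = 1010111111100100 = -20508
R = NOT 1010111111100100 = 0101000000011011 = 20507
R = NOT 0101000000011011 = 1010111111100100 = -20508

1010111111100100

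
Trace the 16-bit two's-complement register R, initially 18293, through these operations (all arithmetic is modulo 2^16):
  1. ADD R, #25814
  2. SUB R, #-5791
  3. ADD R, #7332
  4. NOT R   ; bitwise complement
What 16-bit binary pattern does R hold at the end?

0010000001110001

Start: R = 18293 = 0100011101110101.
R = 18293 + 25814 = 44107; wraps to -21429 = 1010110001001011
R = -21429 − (-5791) = -15638 = 1100001011101010
R = -15638 + 7332 = -8306 = 1101111110001110
R = NOT 1101111110001110 = 0010000001110001 = 8305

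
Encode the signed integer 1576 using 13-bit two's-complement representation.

1576 is non-negative, so write it directly in 13 bits: 0011000101000.

0011000101000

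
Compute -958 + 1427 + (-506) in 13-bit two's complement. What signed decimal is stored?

-958 + 1427 = 469 (0000111010101)
469 + (-506) = -37 (1111111011011)

-37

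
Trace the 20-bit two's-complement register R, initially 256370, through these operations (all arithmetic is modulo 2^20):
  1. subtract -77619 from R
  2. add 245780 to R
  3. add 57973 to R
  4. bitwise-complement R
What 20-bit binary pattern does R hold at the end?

Start: R = 256370 = 00111110100101110010.
R = 256370 − (-77619) = 333989 = 01010001100010100101
R = 333989 + 245780 = 579769; wraps to -468807 = 10001101100010111001
R = -468807 + 57973 = -410834 = 10011011101100101110
R = NOT 10011011101100101110 = 01100100010011010001 = 410833

01100100010011010001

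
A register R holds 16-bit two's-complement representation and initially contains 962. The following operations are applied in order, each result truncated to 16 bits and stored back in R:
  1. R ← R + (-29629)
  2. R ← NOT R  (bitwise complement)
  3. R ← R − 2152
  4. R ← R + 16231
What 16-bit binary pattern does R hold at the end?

1010011011111001

Start: R = 962 = 0000001111000010.
R = 962 + (-29629) = -28667 = 1001000000000101
R = NOT 1001000000000101 = 0110111111111010 = 28666
R = 28666 − 2152 = 26514 = 0110011110010010
R = 26514 + 16231 = 42745; wraps to -22791 = 1010011011111001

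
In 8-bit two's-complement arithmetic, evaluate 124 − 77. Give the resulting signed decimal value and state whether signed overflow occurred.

47; no overflow

124 → 01111100
77 → 01001101
Subtract via negate-and-add: invert 01001101 + 1 = 10110011 (i.e. -77).
  01111100
+ 10110011
= 00101111  (discard carry-out 1)
Result 00101111: MSB = 0 → value 47.
Addends (after negating the subtrahend) have opposite signs, so signed overflow cannot occur.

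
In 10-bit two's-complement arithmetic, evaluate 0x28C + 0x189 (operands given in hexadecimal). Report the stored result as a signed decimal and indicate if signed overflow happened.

0x28C = 1010001100 = -372 (signed)
0x189 = 0110001001 = 393 (signed)
  1010001100
+ 0110001001
= 0000010101  (discard carry-out 1)
Result 0000010101: MSB = 0 → value 21.
Addends have opposite signs, so signed overflow cannot occur.

21; no overflow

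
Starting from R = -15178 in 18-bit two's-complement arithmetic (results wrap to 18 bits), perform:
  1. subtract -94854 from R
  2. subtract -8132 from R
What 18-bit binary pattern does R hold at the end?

Start: R = -15178 = 111100010010110110.
R = -15178 − (-94854) = 79676 = 010011011100111100
R = 79676 − (-8132) = 87808 = 010101011100000000

010101011100000000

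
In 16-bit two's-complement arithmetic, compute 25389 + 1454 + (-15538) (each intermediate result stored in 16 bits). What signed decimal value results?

11305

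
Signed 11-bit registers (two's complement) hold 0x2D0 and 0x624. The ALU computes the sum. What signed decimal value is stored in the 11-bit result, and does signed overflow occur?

0x2D0 = 01011010000 = 720 (signed)
0x624 = 11000100100 = -476 (signed)
  01011010000
+ 11000100100
= 00011110100  (discard carry-out 1)
Result 00011110100: MSB = 0 → value 244.
Addends have opposite signs, so signed overflow cannot occur.

244; no overflow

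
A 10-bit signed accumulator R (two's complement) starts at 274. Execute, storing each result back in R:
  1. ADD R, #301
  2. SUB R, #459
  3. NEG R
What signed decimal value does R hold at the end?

Start: R = 274 = 0100010010.
R = 274 + 301 = 575; wraps to -449 = 1000111111
R = -449 − 459 = -908; wraps to 116 = 0001110100
R = −(116) = -116 = 1110001100

-116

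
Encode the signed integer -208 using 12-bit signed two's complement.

|-208| = 208 = 000011010000 in 12 bits.
Invert the bits: 111100101111. Add 1: 111100110000.
Check: 111100110000 reads as 3888 − 4096 = -208.

111100110000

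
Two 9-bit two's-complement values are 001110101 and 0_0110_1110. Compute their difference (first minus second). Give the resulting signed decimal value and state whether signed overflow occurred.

7; no overflow

001110101 = 117 (signed)
0_0110_1110 → 001101110 = 110 (signed)
Subtract via negate-and-add: invert 001101110 + 1 = 110010010 (i.e. -110).
  001110101
+ 110010010
= 000000111  (discard carry-out 1)
Result 000000111: MSB = 0 → value 7.
Addends (after negating the subtrahend) have opposite signs, so signed overflow cannot occur.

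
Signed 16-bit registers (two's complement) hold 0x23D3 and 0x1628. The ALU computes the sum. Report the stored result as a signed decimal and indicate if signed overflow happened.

14843; no overflow

0x23D3 = 0010001111010011 = 9171 (signed)
0x1628 = 0001011000101000 = 5672 (signed)
  0010001111010011
+ 0001011000101000
= 0011100111111011
Result 0011100111111011: MSB = 0 → value 14843.
Both addends are non-negative and so is the stored result: no signed overflow.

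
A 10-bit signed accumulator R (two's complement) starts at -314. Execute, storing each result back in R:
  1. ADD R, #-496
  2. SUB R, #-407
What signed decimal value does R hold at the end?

-403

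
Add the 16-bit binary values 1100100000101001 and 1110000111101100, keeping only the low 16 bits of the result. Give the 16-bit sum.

  1100100000101001
+ 1110000111101100
= 1010101000010101  (discard carry-out 1)

1010101000010101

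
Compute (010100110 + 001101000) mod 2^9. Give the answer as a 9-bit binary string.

  010100110
+ 001101000
= 100001110

100001110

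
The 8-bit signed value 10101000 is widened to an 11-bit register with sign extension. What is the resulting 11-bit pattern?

11110101000

MSB of 10101000 is 1; replicate it into the new high bits.
111|10101000 → 11110101000 (still -88).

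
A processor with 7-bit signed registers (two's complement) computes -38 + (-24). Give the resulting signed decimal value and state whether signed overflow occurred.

-62; no overflow

-38 → 1011010
-24 → 1101000
  1011010
+ 1101000
= 1000010  (discard carry-out 1)
Result 1000010: MSB = 1 → 66 − 128 = -62.
Both addends are negative and so is the stored result: no signed overflow.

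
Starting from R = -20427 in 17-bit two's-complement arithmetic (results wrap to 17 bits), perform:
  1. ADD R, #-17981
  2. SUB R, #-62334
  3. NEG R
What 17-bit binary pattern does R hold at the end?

11010001010001010

Start: R = -20427 = 11011000000110101.
R = -20427 + (-17981) = -38408 = 10110100111111000
R = -38408 − (-62334) = 23926 = 00101110101110110
R = −(23926) = -23926 = 11010001010001010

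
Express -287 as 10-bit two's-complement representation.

1011100001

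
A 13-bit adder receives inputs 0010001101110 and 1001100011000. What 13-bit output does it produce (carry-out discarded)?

  0010001101110
+ 1001100011000
= 1011110000110

1011110000110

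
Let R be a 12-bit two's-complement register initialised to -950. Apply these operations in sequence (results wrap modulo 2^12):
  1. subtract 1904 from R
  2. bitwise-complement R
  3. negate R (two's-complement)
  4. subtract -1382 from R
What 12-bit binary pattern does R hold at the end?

101001000001

Start: R = -950 = 110001001010.
R = -950 − 1904 = -2854; wraps to 1242 = 010011011010
R = NOT 010011011010 = 101100100101 = -1243
R = −(-1243) = 1243 = 010011011011
R = 1243 − (-1382) = 2625; wraps to -1471 = 101001000001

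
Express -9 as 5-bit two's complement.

|-9| = 9 = 01001 in 5 bits.
Invert the bits: 10110. Add 1: 10111.

10111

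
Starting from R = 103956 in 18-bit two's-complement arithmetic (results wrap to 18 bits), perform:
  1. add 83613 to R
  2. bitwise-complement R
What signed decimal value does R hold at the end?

Start: R = 103956 = 011001011000010100.
R = 103956 + 83613 = 187569; wraps to -74575 = 101101110010110001
R = NOT 101101110010110001 = 010010001101001110 = 74574

74574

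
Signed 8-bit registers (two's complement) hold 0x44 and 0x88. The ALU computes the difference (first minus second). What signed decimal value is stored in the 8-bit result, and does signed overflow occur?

0x44 = 01000100 = 68 (signed)
0x88 = 10001000 = -120 (signed)
Subtract via negate-and-add: invert 10001000 + 1 = 01111000 (i.e. 120).
  01000100
+ 01111000
= 10111100
Result 10111100: MSB = 1 → 188 − 256 = -68.
Both addends (after negating the subtrahend) are non-negative but the stored result is negative: signed overflow. The true value 68 − (-120) = 188 lies outside [-128, 127].

-68; overflow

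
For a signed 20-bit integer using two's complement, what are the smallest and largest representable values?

Minimum: −2^19 = -524288.
Maximum: 2^19 − 1 = 524287.

min = -524288, max = 524287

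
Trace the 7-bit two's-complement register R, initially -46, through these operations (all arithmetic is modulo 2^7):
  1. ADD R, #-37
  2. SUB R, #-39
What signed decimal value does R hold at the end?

Start: R = -46 = 1010010.
R = -46 + (-37) = -83; wraps to 45 = 0101101
R = 45 − (-39) = 84; wraps to -44 = 1010100

-44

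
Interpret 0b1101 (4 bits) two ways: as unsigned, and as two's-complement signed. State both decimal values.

unsigned = 13, signed = -3

Unsigned: 1101 = 13.
Signed: MSB=1 → 13 − 16 = -3.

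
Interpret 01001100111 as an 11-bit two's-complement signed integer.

615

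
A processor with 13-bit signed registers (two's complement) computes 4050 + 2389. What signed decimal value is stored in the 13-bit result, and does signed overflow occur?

-1753; overflow

4050 → 0111111010010
2389 → 0100101010101
  0111111010010
+ 0100101010101
= 1100100100111
Result 1100100100111: MSB = 1 → 6439 − 8192 = -1753.
Both addends are non-negative but the stored result is negative: signed overflow. The true value 4050 + 2389 = 6439 lies outside [-4096, 4095].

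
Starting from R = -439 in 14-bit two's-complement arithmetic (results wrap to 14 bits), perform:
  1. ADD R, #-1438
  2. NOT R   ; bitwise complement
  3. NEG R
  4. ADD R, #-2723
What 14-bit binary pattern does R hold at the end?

10111000001001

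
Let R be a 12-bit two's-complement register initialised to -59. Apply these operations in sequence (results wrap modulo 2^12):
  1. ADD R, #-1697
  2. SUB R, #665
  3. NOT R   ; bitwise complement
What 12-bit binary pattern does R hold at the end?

100101110100

Start: R = -59 = 111111000101.
R = -59 + (-1697) = -1756 = 100100100100
R = -1756 − 665 = -2421; wraps to 1675 = 011010001011
R = NOT 011010001011 = 100101110100 = -1676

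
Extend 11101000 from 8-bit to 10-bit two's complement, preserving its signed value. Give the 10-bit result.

MSB of 11101000 is 1; replicate it into the new high bits.
11|11101000 → 1111101000 (still -24).

1111101000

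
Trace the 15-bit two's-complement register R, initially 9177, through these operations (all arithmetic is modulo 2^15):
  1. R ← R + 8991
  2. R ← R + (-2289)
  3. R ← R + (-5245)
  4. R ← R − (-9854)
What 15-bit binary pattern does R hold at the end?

101000000001000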